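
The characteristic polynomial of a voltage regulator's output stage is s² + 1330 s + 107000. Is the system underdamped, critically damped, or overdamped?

a² − 4b = 1300000 > 0 (two distinct real roots); the system is overdamped.

overdamped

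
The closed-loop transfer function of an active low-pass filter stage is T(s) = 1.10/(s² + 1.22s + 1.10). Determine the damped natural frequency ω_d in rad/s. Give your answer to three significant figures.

ω_d ≈ 0.853 rad/s

ω_n = √1.10 = 1.05 rad/s; ζ = 1.22/(2·1.05) = 0.582.
ω_d = 1.05·√(1 − 0.582²) = 0.853 rad/s.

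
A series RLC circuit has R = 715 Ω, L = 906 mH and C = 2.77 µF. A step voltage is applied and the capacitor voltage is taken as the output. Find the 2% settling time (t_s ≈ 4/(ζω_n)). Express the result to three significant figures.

For a series RLC circuit (capacitor voltage as output), ω_n = 1/√(LC) = 1/√(906 mH · 2.77 µF) = 631 rad/s.
ζ = (R/2)·√(C/L) = (715/2)·√(2.77 µF/906 mH) = 0.625.
t_s ≈ 4/(ζω_n) = 0.0101 s.

t_s ≈ 0.0101 s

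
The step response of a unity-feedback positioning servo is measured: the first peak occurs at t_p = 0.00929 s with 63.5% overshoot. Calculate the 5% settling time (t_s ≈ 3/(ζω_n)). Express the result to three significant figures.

The overshoot fixes ζ = −ln(OS)/√(π²+ln²(OS)) = 0.143.
From t_p = π/ω_d, ω_d = π/0.00929 = 338 rad/s, so ω_n = ω_d/√(1−ζ²) = 342 rad/s.
t_s ≈ 3/(ζω_n) = 3/(0.143·342) = 0.0614 s.

t_s ≈ 0.0614 s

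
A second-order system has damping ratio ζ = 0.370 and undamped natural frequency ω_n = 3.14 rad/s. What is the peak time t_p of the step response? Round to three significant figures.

t_p ≈ 1.08 s

The damped frequency is ω_d = ω_n√(1−ζ²) = 3.14·√(1−0.137) = 2.92 rad/s.
Peak time t_p = π/ω_d = π/2.92 = 1.08 s.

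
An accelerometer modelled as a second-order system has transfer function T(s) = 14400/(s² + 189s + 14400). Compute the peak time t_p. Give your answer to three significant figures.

ω_n = √14400 = 120 rad/s; ζ = 189/(2·120) = 0.787.
ω_d = ω_n√(1−ζ²) = 74.0 rad/s. Then t_p = π/ω_d = 0.0425 s.

t_p ≈ 0.0425 s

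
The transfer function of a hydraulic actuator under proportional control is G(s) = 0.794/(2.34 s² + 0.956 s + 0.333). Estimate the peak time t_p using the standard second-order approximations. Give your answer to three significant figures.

t_p ≈ 9.91 s

Dividing through by 2.34: denominator becomes s² + 0.4085 s + 0.1423.
So ω_n = √0.1423 = 0.377 rad/s and ζ = 0.4085/(2·0.377) = 0.541.
The damped frequency ω_d = ω_n√(1−ζ²) = 0.317 rad/s. t_p = π/ω_d = 9.91 s.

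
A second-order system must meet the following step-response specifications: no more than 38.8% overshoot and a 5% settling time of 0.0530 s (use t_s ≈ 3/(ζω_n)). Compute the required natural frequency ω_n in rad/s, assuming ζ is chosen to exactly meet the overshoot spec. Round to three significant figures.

ω_n ≈ 196 rad/s

From %OS = 100·exp(−πζ/√(1−ζ²)), invert to get ζ = −ln(OS)/√(π² + ln²(OS)) with OS = 0.388.
−ln 0.388 = 0.9467, so ζ = 0.9467/√(π² + 0.8963) = 0.289.
Then ω_n = 3/(ζ t_s) = 3/(0.289 × 0.0530) = 196 rad/s.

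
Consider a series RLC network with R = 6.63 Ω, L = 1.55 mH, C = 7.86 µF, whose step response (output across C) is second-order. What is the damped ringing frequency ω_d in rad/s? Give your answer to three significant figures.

ω_d ≈ 8800 rad/s

For a series RLC circuit (capacitor voltage as output), ω_n = 1/√(LC) = 1/√(1.55 mH · 7.86 µF) = 9060 rad/s.
ζ = (R/2)·√(C/L) = (6.63/2)·√(7.86 µF/1.55 mH) = 0.236.
ω_d = ω_n√(1−ζ²) = 8800 rad/s.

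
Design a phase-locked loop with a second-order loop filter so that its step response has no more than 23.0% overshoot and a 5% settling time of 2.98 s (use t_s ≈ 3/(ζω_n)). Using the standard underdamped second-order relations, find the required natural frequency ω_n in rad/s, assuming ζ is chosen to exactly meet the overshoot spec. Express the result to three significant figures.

ω_n ≈ 2.38 rad/s

Inverting the overshoot relation: ζ = |ln 0.230|/√(π² + ln²0.230) = 0.424.
Then ω_n = 3/(ζ t_s) = 3/(0.424 × 2.98) = 2.38 rad/s.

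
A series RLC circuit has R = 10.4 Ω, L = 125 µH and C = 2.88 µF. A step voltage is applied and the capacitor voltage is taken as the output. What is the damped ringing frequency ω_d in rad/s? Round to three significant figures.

ω_d ≈ 32400 rad/s

For a series RLC circuit (capacitor voltage as output), ω_n = 1/√(LC) = 1/√(125 µH · 2.88 µF) = 52700 rad/s.
ζ = (R/2)·√(C/L) = (10.4/2)·√(2.88 µF/125 µH) = 0.789.
ω_d = 52700·√(1 − 0.789²) = 32400 rad/s.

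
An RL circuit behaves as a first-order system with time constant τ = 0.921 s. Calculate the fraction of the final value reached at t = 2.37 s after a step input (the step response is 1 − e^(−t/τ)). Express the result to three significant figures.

y/y_∞ ≈ 0.924

y(t)/y_∞ = 1 − e^(−t/τ) = 1 − e^(−2.37/0.921) = 1 − e^(−2.57) = 0.924.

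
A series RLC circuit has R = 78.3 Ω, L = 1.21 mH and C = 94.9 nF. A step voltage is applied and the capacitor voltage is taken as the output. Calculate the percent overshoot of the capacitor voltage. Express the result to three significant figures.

For a series RLC circuit (capacitor voltage as output), ω_n = 1/√(LC) = 1/√(1.21 mH · 94.9 nF) = 93300 rad/s.
ζ = (R/2)·√(C/L) = (78.3/2)·√(94.9 nF/1.21 mH) = 0.347.
Overshoot: exp(−π·0.347/√(1−0.347²)) = 0.313, i.e. 31.3%.

%OS ≈ 31.3%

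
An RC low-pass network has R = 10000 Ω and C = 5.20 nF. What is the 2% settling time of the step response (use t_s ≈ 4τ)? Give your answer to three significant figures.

t_s ≈ 0.000208 s

τ = RC = 10000 × 5.20 nF = 0.0000520 s.
t_s ≈ 4τ = 0.000208 s.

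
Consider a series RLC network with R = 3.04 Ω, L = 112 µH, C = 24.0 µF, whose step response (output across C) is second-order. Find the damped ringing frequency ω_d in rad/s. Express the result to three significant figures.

ω_d ≈ 13700 rad/s

For a series RLC circuit (capacitor voltage as output), ω_n = 1/√(LC) = 1/√(112 µH · 24.0 µF) = 19300 rad/s.
ζ = (R/2)·√(C/L) = (3.04/2)·√(24.0 µF/112 µH) = 0.704.
The damped frequency ω_d = ω_n√(1−ζ²) = 13700 rad/s.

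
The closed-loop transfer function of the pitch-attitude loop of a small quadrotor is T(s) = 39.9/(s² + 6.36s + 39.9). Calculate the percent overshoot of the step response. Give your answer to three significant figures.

ω_n = √39.9 = 6.32 rad/s; ζ = 6.36/(2·6.32) = 0.503.
%OS = 100 e^{−πζ/√(1−ζ²)} with ζ = 0.503 gives 16.0%.

%OS ≈ 16.0%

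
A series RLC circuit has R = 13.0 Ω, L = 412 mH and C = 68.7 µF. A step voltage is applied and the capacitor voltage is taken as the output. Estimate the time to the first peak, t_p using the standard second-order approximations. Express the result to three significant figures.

For a series RLC circuit (capacitor voltage as output), ω_n = 1/√(LC) = 1/√(412 mH · 68.7 µF) = 188 rad/s.
ζ = (R/2)·√(C/L) = (13.0/2)·√(68.7 µF/412 mH) = 0.0839.
ω_d = ω_n√(1−ζ²) = 187 rad/s. t_p = π/ω_d = 0.0168 s.

t_p ≈ 0.0168 s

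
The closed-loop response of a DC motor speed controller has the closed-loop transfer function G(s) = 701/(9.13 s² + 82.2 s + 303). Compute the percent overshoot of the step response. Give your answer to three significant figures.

%OS ≈ 1.96%

Dividing through by 9.13: denominator becomes s² + 9.003 s + 33.19.
So ω_n = √33.19 = 5.76 rad/s and ζ = 9.003/(2·5.76) = 0.781.
%OS = 100·exp(−πζ/√(1−ζ²)) = 1.96%.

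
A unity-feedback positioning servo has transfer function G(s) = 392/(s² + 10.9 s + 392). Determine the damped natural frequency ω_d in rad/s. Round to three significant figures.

ω_d ≈ 19.0 rad/s

Matching coefficients with s² + 2ζω_n s + ω_n² gives ω_n² = 392 ⇒ ω_n = 19.8 rad/s, and ζ = 10.9/(2ω_n) = 0.275.
The damped frequency ω_d = ω_n√(1−ζ²) = 19.0 rad/s.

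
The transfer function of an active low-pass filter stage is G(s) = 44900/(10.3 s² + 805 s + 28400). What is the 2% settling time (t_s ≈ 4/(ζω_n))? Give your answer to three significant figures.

t_s ≈ 0.102 s

Dividing through by 10.3: denominator becomes s² + 78.16 s + 2757.
So ω_n = √2757 = 52.5 rad/s and ζ = 78.16/(2·52.5) = 0.744.
t_s ≈ 4/(ζω_n) = 0.102 s.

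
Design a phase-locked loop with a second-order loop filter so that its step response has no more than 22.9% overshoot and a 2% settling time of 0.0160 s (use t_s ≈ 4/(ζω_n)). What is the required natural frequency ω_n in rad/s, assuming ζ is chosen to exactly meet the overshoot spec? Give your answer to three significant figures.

From %OS = 100·exp(−πζ/√(1−ζ²)), invert to get ζ = −ln(OS)/√(π² + ln²(OS)) with OS = 0.229.
−ln 0.229 = 1.474, so ζ = 1.474/√(π² + 2.173) = 0.425.
From t_s ≈ 4/(ζω_n): ω_n = 4/(ζ·t_s) = 4/(0.425·0.0160) = 589 rad/s.

ω_n ≈ 589 rad/s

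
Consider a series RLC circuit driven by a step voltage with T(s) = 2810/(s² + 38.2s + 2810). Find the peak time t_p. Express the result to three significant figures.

t_p ≈ 0.0635 s

ω_n = √2810 = 53.0 rad/s; ζ = 38.2/(2·53.0) = 0.360.
The damped frequency ω_d = ω_n√(1−ζ²) = 49.4 rad/s. Then t_p = π/ω_d = 0.0635 s.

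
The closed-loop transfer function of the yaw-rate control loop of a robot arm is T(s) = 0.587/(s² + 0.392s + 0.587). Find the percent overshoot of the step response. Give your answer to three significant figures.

Comparing the denominator to s² + 2ζω_n s + ω_n²: ω_n = √0.587 = 0.766 rad/s, and 2ζω_n = 0.392 so ζ = 0.392/(2·0.766) = 0.256.
%OS = 100·exp(−πζ/√(1−ζ²)) = 43.5%.

%OS ≈ 43.5%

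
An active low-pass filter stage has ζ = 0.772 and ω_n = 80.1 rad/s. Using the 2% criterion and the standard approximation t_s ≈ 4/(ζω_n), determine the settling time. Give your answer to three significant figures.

t_s ≈ 0.0647 s

t_s ≈ 4/(ζω_n) = 4/(0.772 × 80.1) = 0.0647 s.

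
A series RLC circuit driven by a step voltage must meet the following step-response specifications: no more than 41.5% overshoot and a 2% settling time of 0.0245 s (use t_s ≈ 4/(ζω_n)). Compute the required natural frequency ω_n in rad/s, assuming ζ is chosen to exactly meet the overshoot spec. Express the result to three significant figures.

ω_n ≈ 606 rad/s

From %OS = 100·exp(−πζ/√(1−ζ²)), invert to get ζ = −ln(OS)/√(π² + ln²(OS)) with OS = 0.415.
−ln 0.415 = 0.8795, so ζ = 0.8795/√(π² + 0.7735) = 0.270.
From t_s ≈ 4/(ζω_n): ω_n = 4/(ζ·t_s) = 4/(0.270·0.0245) = 606 rad/s.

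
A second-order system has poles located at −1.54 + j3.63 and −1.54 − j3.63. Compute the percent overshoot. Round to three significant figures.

|pole| = ω_n = √(1.54² + 3.63²) = 3.94 rad/s; ζ = cos θ = σ/ω_n = 0.391.
Overshoot: exp(−π·0.391/√(1−0.391²)) = 0.264, i.e. 26.4%.

%OS ≈ 26.4%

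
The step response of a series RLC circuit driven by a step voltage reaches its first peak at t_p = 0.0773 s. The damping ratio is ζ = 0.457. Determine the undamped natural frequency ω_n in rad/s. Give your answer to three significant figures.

ω_n ≈ 45.7 rad/s

Peak time t_p = π/ω_d, so ω_d = π/t_p = π/0.0773 = 40.6 rad/s.
ω_n = ω_d/√(1−ζ²) = 40.6/√0.791 = 45.7 rad/s.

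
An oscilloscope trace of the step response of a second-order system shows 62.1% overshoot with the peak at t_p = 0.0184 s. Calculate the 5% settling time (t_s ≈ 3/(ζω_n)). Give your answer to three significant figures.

t_s ≈ 0.116 s

From the overshoot, ζ = −ln(OS)/√(π²+ln²(OS)) = 0.150.
t_p = π/ω_d ⇒ ω_d = 171 rad/s; then ω_n = ω_d/√(1−ζ²) = 173 rad/s.
t_s ≈ 3/(ζω_n) = 3/(0.150·173) = 0.116 s.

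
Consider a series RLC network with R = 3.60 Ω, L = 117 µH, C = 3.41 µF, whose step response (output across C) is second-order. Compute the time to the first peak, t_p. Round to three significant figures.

t_p ≈ 0.0000659 s

For a series RLC circuit (capacitor voltage as output), ω_n = 1/√(LC) = 1/√(117 µH · 3.41 µF) = 50100 rad/s.
ζ = (R/2)·√(C/L) = (3.60/2)·√(3.41 µF/117 µH) = 0.307.
The damped frequency ω_d = ω_n√(1−ζ²) = 47600 rad/s. t_p = π/ω_d = 0.0000659 s.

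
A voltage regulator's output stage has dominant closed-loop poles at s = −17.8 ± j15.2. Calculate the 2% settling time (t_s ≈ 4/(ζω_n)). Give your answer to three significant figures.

For poles at −σ ± jω_d, ζω_n = σ = 17.8, so t_s ≈ 4/σ = 0.225 s.

t_s ≈ 0.225 s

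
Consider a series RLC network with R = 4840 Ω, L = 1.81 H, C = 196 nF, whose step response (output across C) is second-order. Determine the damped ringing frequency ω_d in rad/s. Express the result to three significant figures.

For a series RLC circuit (capacitor voltage as output), ω_n = 1/√(LC) = 1/√(1.81 H · 196 nF) = 1680 rad/s.
ζ = (R/2)·√(C/L) = (4840/2)·√(196 nF/1.81 H) = 0.796.
The damped frequency ω_d = ω_n√(1−ζ²) = 1020 rad/s.

ω_d ≈ 1020 rad/s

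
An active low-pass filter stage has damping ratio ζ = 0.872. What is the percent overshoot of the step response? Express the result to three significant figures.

For an underdamped second-order system, %OS = 100·exp(−πζ/√(1−ζ²)).
πζ/√(1−ζ²) = π·0.872/√(1−0.760) = 5.596, so %OS = 100·e^(−5.596) = 0.371%.

%OS ≈ 0.371%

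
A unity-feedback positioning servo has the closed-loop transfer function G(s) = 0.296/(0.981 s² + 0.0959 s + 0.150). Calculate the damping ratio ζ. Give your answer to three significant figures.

Dividing through by 0.981: denominator becomes s² + 0.09776 s + 0.1529.
So ω_n = √0.1529 = 0.391 rad/s and ζ = 0.09776/(2·0.391) = 0.125.

ζ ≈ 0.125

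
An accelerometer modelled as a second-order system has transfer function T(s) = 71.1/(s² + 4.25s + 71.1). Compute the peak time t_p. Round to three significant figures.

Matching coefficients with s² + 2ζω_n s + ω_n² gives ω_n² = 71.1 ⇒ ω_n = 8.43 rad/s, and ζ = 4.25/(2ω_n) = 0.252.
The damped frequency ω_d = ω_n√(1−ζ²) = 8.16 rad/s. Then t_p = π/ω_d = 0.385 s.

t_p ≈ 0.385 s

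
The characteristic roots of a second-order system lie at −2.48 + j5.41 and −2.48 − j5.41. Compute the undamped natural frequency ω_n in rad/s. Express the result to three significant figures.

The poles are at −σ ± jω_d with σ = 2.48 and ω_d = 5.41, so ω_n = √(σ²+ω_d²) = 5.95 rad/s and ζ = σ/ω_n = 0.417.

ω_n ≈ 5.95 rad/s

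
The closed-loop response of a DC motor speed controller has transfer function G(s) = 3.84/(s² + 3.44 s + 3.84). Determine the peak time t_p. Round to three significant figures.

Comparing the denominator to s² + 2ζω_n s + ω_n²: ω_n = √3.84 = 1.96 rad/s, and 2ζω_n = 3.44 so ζ = 3.44/(2·1.96) = 0.878.
ω_d = ω_n√(1−ζ²) = 0.939 rad/s. Then t_p = π/ω_d = 3.35 s.

t_p ≈ 3.35 s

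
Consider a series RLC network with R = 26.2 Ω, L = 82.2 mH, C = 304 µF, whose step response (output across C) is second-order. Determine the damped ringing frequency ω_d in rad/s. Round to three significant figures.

ω_d ≈ 121 rad/s

For a series RLC circuit (capacitor voltage as output), ω_n = 1/√(LC) = 1/√(82.2 mH · 304 µF) = 200 rad/s.
ζ = (R/2)·√(C/L) = (26.2/2)·√(304 µF/82.2 mH) = 0.797.
ω_d = 200·√(1 − 0.797²) = 121 rad/s.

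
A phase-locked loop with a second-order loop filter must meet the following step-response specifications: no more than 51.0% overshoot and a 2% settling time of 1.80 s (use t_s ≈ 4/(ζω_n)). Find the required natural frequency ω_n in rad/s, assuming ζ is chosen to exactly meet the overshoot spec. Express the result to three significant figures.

Inverting the overshoot relation: ζ = |ln 0.510|/√(π² + ln²0.510) = 0.210.
Then ω_n = 4/(ζ t_s) = 4/(0.210 × 1.80) = 10.6 rad/s.

ω_n ≈ 10.6 rad/s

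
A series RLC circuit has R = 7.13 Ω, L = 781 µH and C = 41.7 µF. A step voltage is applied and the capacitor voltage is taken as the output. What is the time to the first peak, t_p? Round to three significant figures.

t_p ≈ 0.00100 s

For a series RLC circuit (capacitor voltage as output), ω_n = 1/√(LC) = 1/√(781 µH · 41.7 µF) = 5540 rad/s.
ζ = (R/2)·√(C/L) = (7.13/2)·√(41.7 µF/781 µH) = 0.824.
The damped frequency ω_d = ω_n√(1−ζ²) = 3140 rad/s. t_p = π/ω_d = 0.00100 s.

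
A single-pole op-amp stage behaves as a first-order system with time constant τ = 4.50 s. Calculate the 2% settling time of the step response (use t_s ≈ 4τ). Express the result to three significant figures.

t_s ≈ 4τ = 18.0 s.

t_s ≈ 18.0 s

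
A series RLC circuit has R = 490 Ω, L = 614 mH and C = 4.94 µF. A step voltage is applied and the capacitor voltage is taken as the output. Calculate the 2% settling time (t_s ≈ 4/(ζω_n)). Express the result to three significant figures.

For a series RLC circuit (capacitor voltage as output), ω_n = 1/√(LC) = 1/√(614 mH · 4.94 µF) = 574 rad/s.
ζ = (R/2)·√(C/L) = (490/2)·√(4.94 µF/614 mH) = 0.695.
t_s ≈ 4/(ζω_n) = 0.0100 s.

t_s ≈ 0.0100 s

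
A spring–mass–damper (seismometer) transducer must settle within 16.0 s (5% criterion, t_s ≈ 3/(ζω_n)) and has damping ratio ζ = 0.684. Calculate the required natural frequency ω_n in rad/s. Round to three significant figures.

ω_n ≈ 0.274 rad/s

Rearranging t_s ≈ 3/(ζω_n) gives ω_n = 3/(ζ·t_s) = 3/(0.684 × 16.0) = 0.274 rad/s.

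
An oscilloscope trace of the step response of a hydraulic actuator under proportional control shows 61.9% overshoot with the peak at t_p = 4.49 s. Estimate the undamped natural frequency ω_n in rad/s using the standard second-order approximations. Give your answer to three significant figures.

ζ from %OS: ζ = |ln 0.619|/√(π²+ln²0.619) = 0.151.
From t_p = π/ω_d, ω_d = π/4.49 = 0.700 rad/s, so ω_n = ω_d/√(1−ζ²) = 0.708 rad/s.

ω_n ≈ 0.708 rad/s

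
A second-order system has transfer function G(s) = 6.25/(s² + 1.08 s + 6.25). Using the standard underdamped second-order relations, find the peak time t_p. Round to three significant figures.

Comparing the denominator to s² + 2ζω_n s + ω_n²: ω_n = √6.25 = 2.50 rad/s, and 2ζω_n = 1.08 so ζ = 1.08/(2·2.50) = 0.216.
ω_d = 2.50·√(1 − 0.216²) = 2.44 rad/s. Then t_p = π/ω_d = 1.29 s.

t_p ≈ 1.29 s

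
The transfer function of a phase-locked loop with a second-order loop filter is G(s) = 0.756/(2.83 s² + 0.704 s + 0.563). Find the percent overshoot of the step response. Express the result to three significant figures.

%OS ≈ 40.2%

Dividing through by 2.83: denominator becomes s² + 0.2488 s + 0.1989.
So ω_n = √0.1989 = 0.446 rad/s and ζ = 0.2488/(2·0.446) = 0.279.
Overshoot: exp(−π·0.279/√(1−0.279²)) = 0.402, i.e. 40.2%.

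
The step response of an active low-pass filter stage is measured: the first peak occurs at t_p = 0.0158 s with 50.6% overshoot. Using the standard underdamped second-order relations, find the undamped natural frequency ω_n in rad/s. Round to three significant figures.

The overshoot fixes ζ = −ln(OS)/√(π²+ln²(OS)) = 0.212.
t_p = π/ω_d ⇒ ω_d = 199 rad/s; then ω_n = ω_d/√(1−ζ²) = 203 rad/s.

ω_n ≈ 203 rad/s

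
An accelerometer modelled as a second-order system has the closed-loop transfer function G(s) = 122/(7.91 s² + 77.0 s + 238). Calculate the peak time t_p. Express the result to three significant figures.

t_p ≈ 1.24 s

Dividing through by 7.91: denominator becomes s² + 9.735 s + 30.09.
So ω_n = √30.09 = 5.49 rad/s and ζ = 9.735/(2·5.49) = 0.887.
ω_d = ω_n√(1−ζ²) = 2.53 rad/s. t_p = π/ω_d = 1.24 s.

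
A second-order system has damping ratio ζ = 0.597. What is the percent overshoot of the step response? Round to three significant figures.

For an underdamped second-order system, %OS = 100·exp(−πζ/√(1−ζ²)).
πζ/√(1−ζ²) = π·0.597/√(1−0.356) = 2.338, so %OS = 100·e^(−2.338) = 9.65%.

%OS ≈ 9.65%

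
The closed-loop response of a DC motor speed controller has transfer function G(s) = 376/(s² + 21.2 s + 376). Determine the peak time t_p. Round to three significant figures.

t_p ≈ 0.193 s

Matching coefficients with s² + 2ζω_n s + ω_n² gives ω_n² = 376 ⇒ ω_n = 19.4 rad/s, and ζ = 21.2/(2ω_n) = 0.547.
ω_d = ω_n√(1−ζ²) = 16.2 rad/s. Then t_p = π/ω_d = 0.193 s.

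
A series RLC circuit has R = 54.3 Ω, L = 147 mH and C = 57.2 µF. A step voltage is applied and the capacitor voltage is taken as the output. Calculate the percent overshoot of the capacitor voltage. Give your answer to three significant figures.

For a series RLC circuit (capacitor voltage as output), ω_n = 1/√(LC) = 1/√(147 mH · 57.2 µF) = 345 rad/s.
ζ = (R/2)·√(C/L) = (54.3/2)·√(57.2 µF/147 mH) = 0.536.
Overshoot: exp(−π·0.536/√(1−0.536²)) = 0.136, i.e. 13.6%.

%OS ≈ 13.6%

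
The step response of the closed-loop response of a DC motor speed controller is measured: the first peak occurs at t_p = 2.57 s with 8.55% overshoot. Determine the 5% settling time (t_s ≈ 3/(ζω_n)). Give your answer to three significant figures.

From the overshoot, ζ = −ln(OS)/√(π²+ln²(OS)) = 0.616.
t_p = π/ω_d ⇒ ω_d = 1.22 rad/s; then ω_n = ω_d/√(1−ζ²) = 1.55 rad/s.
t_s ≈ 3/(ζω_n) = 3/(0.616·1.55) = 3.14 s.

t_s ≈ 3.14 s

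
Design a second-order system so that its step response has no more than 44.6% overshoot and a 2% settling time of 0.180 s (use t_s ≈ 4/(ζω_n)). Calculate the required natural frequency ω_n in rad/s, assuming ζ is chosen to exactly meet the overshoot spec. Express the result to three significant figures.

ζ = −ln(OS)/√(π² + (ln OS)²). With OS = 0.446, ln OS = −0.8074 and ζ = 0.8074/3.244 = 0.249.
Then ω_n = 4/(ζ t_s) = 4/(0.249 × 0.180) = 89.3 rad/s.

ω_n ≈ 89.3 rad/s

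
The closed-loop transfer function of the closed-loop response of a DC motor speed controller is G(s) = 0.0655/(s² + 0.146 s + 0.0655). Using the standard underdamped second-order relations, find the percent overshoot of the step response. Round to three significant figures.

%OS ≈ 39.3%

Matching coefficients with s² + 2ζω_n s + ω_n² gives ω_n² = 0.0655 ⇒ ω_n = 0.256 rad/s, and ζ = 0.146/(2ω_n) = 0.285.
%OS = 100·exp(−πζ/√(1−ζ²)) = 39.3%.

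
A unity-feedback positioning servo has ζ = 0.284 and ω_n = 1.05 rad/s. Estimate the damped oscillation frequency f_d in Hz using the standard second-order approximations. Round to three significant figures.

ω_d = ω_n√(1−ζ²) = 1.05·√0.919 = 1.01 rad/s.
f_d = ω_d/(2π) = 0.160 Hz.

f_d ≈ 0.160 Hz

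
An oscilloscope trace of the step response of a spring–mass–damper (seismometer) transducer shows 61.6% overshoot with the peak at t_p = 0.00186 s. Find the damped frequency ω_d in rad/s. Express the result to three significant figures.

t_p = π/ω_d, so ω_d = π/0.00186 = 1690 rad/s.

ω_d ≈ 1690 rad/s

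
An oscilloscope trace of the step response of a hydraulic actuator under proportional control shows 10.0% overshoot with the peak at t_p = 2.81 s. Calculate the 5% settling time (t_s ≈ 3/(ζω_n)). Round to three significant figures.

t_s ≈ 3.66 s

The overshoot fixes ζ = −ln(OS)/√(π²+ln²(OS)) = 0.591.
t_p = π/ω_d ⇒ ω_d = 1.12 rad/s; then ω_n = ω_d/√(1−ζ²) = 1.39 rad/s.
t_s ≈ 3/(ζω_n) = 3/(0.591·1.39) = 3.66 s.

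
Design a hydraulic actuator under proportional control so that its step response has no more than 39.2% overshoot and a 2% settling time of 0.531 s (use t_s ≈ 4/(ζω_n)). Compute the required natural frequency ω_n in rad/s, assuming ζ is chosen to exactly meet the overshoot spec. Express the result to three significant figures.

ζ = −ln(OS)/√(π² + (ln OS)²). With OS = 0.392, ln OS = −0.9365 and ζ = 0.9365/3.278 = 0.286.
From t_s ≈ 4/(ζω_n): ω_n = 4/(ζ·t_s) = 4/(0.286·0.531) = 26.4 rad/s.

ω_n ≈ 26.4 rad/s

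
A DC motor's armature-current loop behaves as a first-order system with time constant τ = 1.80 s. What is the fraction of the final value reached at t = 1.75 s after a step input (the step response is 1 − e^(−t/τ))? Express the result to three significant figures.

y(t)/y_∞ = 1 − e^(−t/τ) = 1 − e^(−1.75/1.80) = 1 − e^(−0.972) = 0.622.

y/y_∞ ≈ 0.622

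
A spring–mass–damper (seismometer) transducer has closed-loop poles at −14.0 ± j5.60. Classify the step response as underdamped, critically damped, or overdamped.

Since the poles form a complex-conjugate pair with nonzero imaginary part, the response is underdamped.

underdamped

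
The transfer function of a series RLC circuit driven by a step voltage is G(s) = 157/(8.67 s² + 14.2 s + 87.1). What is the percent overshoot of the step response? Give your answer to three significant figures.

Dividing through by 8.67: denominator becomes s² + 1.638 s + 10.05.
So ω_n = √10.05 = 3.17 rad/s and ζ = 1.638/(2·3.17) = 0.258.
%OS = 100 e^{−πζ/√(1−ζ²)} with ζ = 0.258 gives 43.2%.

%OS ≈ 43.2%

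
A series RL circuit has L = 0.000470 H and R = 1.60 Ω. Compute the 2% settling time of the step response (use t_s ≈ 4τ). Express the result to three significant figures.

τ = L/R = 0.000470/1.60 = 0.000294 s.
t_s ≈ 4τ = 0.00117 s.

t_s ≈ 0.00117 s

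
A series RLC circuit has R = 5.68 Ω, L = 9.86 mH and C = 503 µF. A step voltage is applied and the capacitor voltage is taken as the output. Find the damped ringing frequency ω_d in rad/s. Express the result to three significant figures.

ω_d ≈ 344 rad/s

For a series RLC circuit (capacitor voltage as output), ω_n = 1/√(LC) = 1/√(9.86 mH · 503 µF) = 449 rad/s.
ζ = (R/2)·√(C/L) = (5.68/2)·√(503 µF/9.86 mH) = 0.641.
ω_d = 449·√(1 − 0.641²) = 344 rad/s.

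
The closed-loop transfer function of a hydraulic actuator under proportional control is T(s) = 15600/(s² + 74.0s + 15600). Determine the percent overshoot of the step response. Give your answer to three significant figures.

%OS ≈ 37.7%

Matching coefficients with s² + 2ζω_n s + ω_n² gives ω_n² = 15600 ⇒ ω_n = 125 rad/s, and ζ = 74.0/(2ω_n) = 0.296.
Overshoot: exp(−π·0.296/√(1−0.296²)) = 0.377, i.e. 37.7%.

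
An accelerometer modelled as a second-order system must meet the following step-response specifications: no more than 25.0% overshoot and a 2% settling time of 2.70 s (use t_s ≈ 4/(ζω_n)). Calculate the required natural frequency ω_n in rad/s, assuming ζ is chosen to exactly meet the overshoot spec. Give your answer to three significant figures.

ω_n ≈ 3.67 rad/s

From %OS = 100·exp(−πζ/√(1−ζ²)), invert to get ζ = −ln(OS)/√(π² + ln²(OS)) with OS = 0.250.
−ln 0.250 = 1.386, so ζ = 1.386/√(π² + 1.922) = 0.404.
From t_s ≈ 4/(ζω_n): ω_n = 4/(ζ·t_s) = 4/(0.404·2.70) = 3.67 rad/s.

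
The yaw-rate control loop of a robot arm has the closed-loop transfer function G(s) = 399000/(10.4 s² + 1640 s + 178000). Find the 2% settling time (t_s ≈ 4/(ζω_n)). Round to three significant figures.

t_s ≈ 0.0507 s

Dividing through by 10.4: denominator becomes s² + 157.7 s + 17120.
So ω_n = √17120 = 131 rad/s and ζ = 157.7/(2·131) = 0.603.
t_s ≈ 4/(ζω_n) = 0.0507 s.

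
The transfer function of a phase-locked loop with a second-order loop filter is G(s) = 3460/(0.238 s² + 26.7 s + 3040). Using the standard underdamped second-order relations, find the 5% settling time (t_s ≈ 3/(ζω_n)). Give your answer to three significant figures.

Dividing through by 0.238: denominator becomes s² + 112.2 s + 12770.
So ω_n = √12770 = 113 rad/s and ζ = 112.2/(2·113) = 0.496.
t_s ≈ 3/(ζω_n) = 0.0535 s.

t_s ≈ 0.0535 s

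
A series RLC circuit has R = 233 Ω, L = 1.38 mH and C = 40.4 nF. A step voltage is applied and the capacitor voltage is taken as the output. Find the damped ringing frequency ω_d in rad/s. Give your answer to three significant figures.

ω_d ≈ 104000 rad/s

For a series RLC circuit (capacitor voltage as output), ω_n = 1/√(LC) = 1/√(1.38 mH · 40.4 nF) = 134000 rad/s.
ζ = (R/2)·√(C/L) = (233/2)·√(40.4 nF/1.38 mH) = 0.630.
ω_d = 134000·√(1 − 0.630²) = 104000 rad/s.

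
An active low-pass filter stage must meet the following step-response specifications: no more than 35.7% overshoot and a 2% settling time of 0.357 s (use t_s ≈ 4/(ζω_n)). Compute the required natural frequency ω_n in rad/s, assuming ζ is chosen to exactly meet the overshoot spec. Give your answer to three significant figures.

ζ = −ln(OS)/√(π² + (ln OS)²). With OS = 0.357, ln OS = −1.030 and ζ = 1.030/3.306 = 0.312.
Then ω_n = 4/(ζ t_s) = 4/(0.312 × 0.357) = 36.0 rad/s.

ω_n ≈ 36.0 rad/s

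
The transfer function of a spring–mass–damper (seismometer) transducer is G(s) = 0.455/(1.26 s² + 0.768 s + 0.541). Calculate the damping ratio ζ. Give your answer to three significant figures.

Dividing through by 1.26: denominator becomes s² + 0.6095 s + 0.4294.
So ω_n = √0.4294 = 0.655 rad/s and ζ = 0.6095/(2·0.655) = 0.465.

ζ ≈ 0.465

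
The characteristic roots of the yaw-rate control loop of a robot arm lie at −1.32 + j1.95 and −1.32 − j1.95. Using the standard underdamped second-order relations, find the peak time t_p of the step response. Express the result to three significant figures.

t_p ≈ 1.61 s

t_p = π/ω_d with ω_d = 1.95 (the imaginary part), so t_p = 1.61 s.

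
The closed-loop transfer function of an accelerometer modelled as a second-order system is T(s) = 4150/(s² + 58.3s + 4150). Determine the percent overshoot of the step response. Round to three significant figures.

%OS ≈ 20.3%

Comparing the denominator to s² + 2ζω_n s + ω_n²: ω_n = √4150 = 64.4 rad/s, and 2ζω_n = 58.3 so ζ = 58.3/(2·64.4) = 0.452.
%OS = 100 e^{−πζ/√(1−ζ²)} with ζ = 0.452 gives 20.3%.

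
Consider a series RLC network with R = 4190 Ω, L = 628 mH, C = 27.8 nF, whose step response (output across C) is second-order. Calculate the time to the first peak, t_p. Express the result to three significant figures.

t_p ≈ 0.000462 s

For a series RLC circuit (capacitor voltage as output), ω_n = 1/√(LC) = 1/√(628 mH · 27.8 nF) = 7570 rad/s.
ζ = (R/2)·√(C/L) = (4190/2)·√(27.8 nF/628 mH) = 0.441.
ω_d = 7570·√(1 − 0.441²) = 6790 rad/s. t_p = π/ω_d = 0.000462 s.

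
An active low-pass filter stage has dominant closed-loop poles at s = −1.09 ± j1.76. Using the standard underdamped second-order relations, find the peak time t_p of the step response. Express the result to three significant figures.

t_p = π/ω_d with ω_d = 1.76 (the imaginary part), so t_p = 1.78 s.

t_p ≈ 1.78 s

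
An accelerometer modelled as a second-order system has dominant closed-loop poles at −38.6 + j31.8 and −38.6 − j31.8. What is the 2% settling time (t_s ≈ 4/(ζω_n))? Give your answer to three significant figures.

t_s ≈ 0.104 s

For poles at −σ ± jω_d, ζω_n = σ = 38.6, so t_s ≈ 4/σ = 0.104 s.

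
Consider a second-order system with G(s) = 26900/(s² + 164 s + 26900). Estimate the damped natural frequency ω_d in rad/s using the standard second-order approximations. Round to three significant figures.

Matching coefficients with s² + 2ζω_n s + ω_n² gives ω_n² = 26900 ⇒ ω_n = 164 rad/s, and ζ = 164/(2ω_n) = 0.500.
The damped frequency ω_d = ω_n√(1−ζ²) = 142 rad/s.

ω_d ≈ 142 rad/s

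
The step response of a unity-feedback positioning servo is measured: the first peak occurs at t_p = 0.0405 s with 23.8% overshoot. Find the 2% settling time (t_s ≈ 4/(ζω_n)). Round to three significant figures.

ζ from %OS: ζ = |ln 0.238|/√(π²+ln²0.238) = 0.416.
t_p = π/ω_d ⇒ ω_d = 77.6 rad/s; then ω_n = ω_d/√(1−ζ²) = 85.3 rad/s.
t_s ≈ 4/(ζω_n) = 4/(0.416·85.3) = 0.113 s.

t_s ≈ 0.113 s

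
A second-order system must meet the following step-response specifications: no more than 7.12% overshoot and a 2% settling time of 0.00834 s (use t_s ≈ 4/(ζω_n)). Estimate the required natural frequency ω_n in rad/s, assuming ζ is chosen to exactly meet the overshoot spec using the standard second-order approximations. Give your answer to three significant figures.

From %OS = 100·exp(−πζ/√(1−ζ²)), invert to get ζ = −ln(OS)/√(π² + ln²(OS)) with OS = 0.0712.
−ln 0.0712 = 2.642, so ζ = 2.642/√(π² + 6.982) = 0.644.
Then ω_n = 4/(ζ t_s) = 4/(0.644 × 0.00834) = 745 rad/s.

ω_n ≈ 745 rad/s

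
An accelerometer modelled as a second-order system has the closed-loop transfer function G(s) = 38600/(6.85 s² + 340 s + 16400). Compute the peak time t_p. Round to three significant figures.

Dividing through by 6.85: denominator becomes s² + 49.64 s + 2394.
So ω_n = √2394 = 48.9 rad/s and ζ = 49.64/(2·48.9) = 0.507.
ω_d = 48.9·√(1 − 0.507²) = 42.2 rad/s. t_p = π/ω_d = 0.0745 s.

t_p ≈ 0.0745 s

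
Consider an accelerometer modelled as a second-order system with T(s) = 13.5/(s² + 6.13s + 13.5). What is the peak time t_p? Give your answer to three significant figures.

Matching coefficients with s² + 2ζω_n s + ω_n² gives ω_n² = 13.5 ⇒ ω_n = 3.67 rad/s, and ζ = 6.13/(2ω_n) = 0.834.
ω_d = 3.67·√(1 − 0.834²) = 2.03 rad/s. Then t_p = π/ω_d = 1.55 s.

t_p ≈ 1.55 s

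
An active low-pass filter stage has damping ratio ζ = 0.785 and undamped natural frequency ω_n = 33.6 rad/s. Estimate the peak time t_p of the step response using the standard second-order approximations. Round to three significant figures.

t_p ≈ 0.151 s

The damped frequency is ω_d = ω_n√(1−ζ²) = 33.6·√(1−0.616) = 20.8 rad/s.
Peak time t_p = π/ω_d = π/20.8 = 0.151 s.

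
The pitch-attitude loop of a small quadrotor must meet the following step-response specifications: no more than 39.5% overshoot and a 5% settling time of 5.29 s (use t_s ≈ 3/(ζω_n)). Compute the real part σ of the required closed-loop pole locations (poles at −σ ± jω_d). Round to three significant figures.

The settling-time spec alone fixes σ = ζω_n = 3/t_s = 3/5.29 = 0.567.
(Overshoot then fixes ζ = 0.284 and hence ω_d = σ·√(1−ζ²)/ζ = 1.92 rad/s.)

σ ≈ 0.567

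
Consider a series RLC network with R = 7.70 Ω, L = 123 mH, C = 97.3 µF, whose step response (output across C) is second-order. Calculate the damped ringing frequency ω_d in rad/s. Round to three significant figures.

ω_d ≈ 287 rad/s

For a series RLC circuit (capacitor voltage as output), ω_n = 1/√(LC) = 1/√(123 mH · 97.3 µF) = 289 rad/s.
ζ = (R/2)·√(C/L) = (7.70/2)·√(97.3 µF/123 mH) = 0.108.
The damped frequency ω_d = ω_n√(1−ζ²) = 287 rad/s.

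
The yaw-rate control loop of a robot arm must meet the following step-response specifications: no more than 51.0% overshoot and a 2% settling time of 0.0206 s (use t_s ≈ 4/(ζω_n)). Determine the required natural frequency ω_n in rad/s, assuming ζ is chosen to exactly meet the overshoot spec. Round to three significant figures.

ω_n ≈ 927 rad/s

Inverting the overshoot relation: ζ = |ln 0.510|/√(π² + ln²0.510) = 0.210.
Then ω_n = 4/(ζ t_s) = 4/(0.210 × 0.0206) = 927 rad/s.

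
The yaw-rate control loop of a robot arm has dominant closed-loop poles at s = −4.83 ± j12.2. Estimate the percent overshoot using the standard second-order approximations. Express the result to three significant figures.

%OS ≈ 28.8%

With σ = 4.83, ω_d = 12.2: ω_n = √(σ²+ω_d²) = 13.1 rad/s, ζ = σ/ω_n = 0.368.
%OS = 100·exp(−πζ/√(1−ζ²)) = 28.8%.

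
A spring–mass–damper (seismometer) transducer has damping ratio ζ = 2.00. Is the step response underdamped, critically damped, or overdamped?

Since ζ = 2.00 > 1, the system is overdamped.

overdamped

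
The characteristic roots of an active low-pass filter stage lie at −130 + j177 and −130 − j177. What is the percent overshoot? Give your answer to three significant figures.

With σ = 130, ω_d = 177: ω_n = √(σ²+ω_d²) = 220 rad/s, ζ = σ/ω_n = 0.592.
%OS = 100·exp(−πζ/√(1−ζ²)) = 9.95%.

%OS ≈ 9.95%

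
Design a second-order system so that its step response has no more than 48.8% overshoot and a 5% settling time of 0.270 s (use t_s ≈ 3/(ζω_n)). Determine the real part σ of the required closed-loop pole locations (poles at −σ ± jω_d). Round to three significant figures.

The settling-time spec alone fixes σ = ζω_n = 3/t_s = 3/0.270 = 11.1.
(Overshoot then fixes ζ = 0.223 and hence ω_d = σ·√(1−ζ²)/ζ = 48.7 rad/s.)

σ ≈ 11.1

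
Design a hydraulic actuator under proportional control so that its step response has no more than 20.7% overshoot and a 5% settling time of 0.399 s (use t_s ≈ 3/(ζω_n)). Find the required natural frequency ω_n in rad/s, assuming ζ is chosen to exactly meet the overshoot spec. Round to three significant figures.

From %OS = 100·exp(−πζ/√(1−ζ²)), invert to get ζ = −ln(OS)/√(π² + ln²(OS)) with OS = 0.207.
−ln 0.207 = 1.575, so ζ = 1.575/√(π² + 2.481) = 0.448.
From t_s ≈ 3/(ζω_n): ω_n = 3/(ζ·t_s) = 3/(0.448·0.399) = 16.8 rad/s.

ω_n ≈ 16.8 rad/s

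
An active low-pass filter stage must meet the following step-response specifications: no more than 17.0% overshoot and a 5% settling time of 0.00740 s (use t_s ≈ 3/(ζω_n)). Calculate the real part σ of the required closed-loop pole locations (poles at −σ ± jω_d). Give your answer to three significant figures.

σ ≈ 405

The settling-time spec alone fixes σ = ζω_n = 3/t_s = 3/0.00740 = 405.
(Overshoot then fixes ζ = 0.491 and hence ω_d = σ·√(1−ζ²)/ζ = 719 rad/s.)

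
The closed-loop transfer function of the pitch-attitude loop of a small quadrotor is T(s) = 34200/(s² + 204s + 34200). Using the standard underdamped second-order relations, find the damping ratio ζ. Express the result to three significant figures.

ω_n = √34200 = 185 rad/s; ζ = 204/(2·185) = 0.552.

ζ ≈ 0.552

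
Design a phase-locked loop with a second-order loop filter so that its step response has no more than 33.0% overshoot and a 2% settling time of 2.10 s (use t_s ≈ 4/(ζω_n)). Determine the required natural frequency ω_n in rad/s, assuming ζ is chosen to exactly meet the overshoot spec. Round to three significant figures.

ω_n ≈ 5.72 rad/s

From %OS = 100·exp(−πζ/√(1−ζ²)), invert to get ζ = −ln(OS)/√(π² + ln²(OS)) with OS = 0.330.
−ln 0.330 = 1.109, so ζ = 1.109/√(π² + 1.229) = 0.333.
Then ω_n = 4/(ζ t_s) = 4/(0.333 × 2.10) = 5.72 rad/s.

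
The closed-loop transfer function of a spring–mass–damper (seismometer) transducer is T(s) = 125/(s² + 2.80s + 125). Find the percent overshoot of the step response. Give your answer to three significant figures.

ω_n = √125 = 11.2 rad/s; ζ = 2.80/(2·11.2) = 0.125.
%OS = 100 e^{−πζ/√(1−ζ²)} with ζ = 0.125 gives 67.3%.

%OS ≈ 67.3%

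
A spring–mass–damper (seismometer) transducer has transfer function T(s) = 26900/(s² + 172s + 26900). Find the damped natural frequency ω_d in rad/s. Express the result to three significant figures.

Comparing the denominator to s² + 2ζω_n s + ω_n²: ω_n = √26900 = 164 rad/s, and 2ζω_n = 172 so ζ = 172/(2·164) = 0.524.
ω_d = 164·√(1 − 0.524²) = 140 rad/s.

ω_d ≈ 140 rad/s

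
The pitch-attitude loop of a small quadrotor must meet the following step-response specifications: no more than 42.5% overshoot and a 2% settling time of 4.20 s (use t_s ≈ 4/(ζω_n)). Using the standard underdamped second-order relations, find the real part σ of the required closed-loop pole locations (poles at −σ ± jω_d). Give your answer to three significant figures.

The settling-time spec alone fixes σ = ζω_n = 4/t_s = 4/4.20 = 0.952.
(Overshoot then fixes ζ = 0.263 and hence ω_d = σ·√(1−ζ²)/ζ = 3.50 rad/s.)

σ ≈ 0.952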